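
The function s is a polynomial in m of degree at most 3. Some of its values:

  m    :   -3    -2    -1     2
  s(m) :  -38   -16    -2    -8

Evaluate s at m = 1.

2

Write s(m) = am³ + bm² + cm + d; the 4 given values yield a linear system in the 4 coefficients.
Solving, the leading coefficient vanishes, and s(m) = -4m² + 2m + 4.
Then s(1) = 2.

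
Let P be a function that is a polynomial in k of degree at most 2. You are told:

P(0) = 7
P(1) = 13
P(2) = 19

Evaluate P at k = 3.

25

First differences: 6, 6.
Level-1 differences are constant, so P has degree 1.
Extending the table by one column gives the next first difference 6, so P(3) = 19 + 6 = 25.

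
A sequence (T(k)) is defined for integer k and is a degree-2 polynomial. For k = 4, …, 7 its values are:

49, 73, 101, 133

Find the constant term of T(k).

First differences: 24, 28, 32. Second differences: 4, 4.
Level-2 differences are constant, so T has degree 2.
Fitting a degree-2 polynomial gives T(k) = 2k² + 6k - 7.
The constant term is T(0) = -7.

-7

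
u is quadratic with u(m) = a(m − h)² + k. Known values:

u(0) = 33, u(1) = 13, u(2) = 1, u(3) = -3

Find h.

First differences -20, -12, -4; second difference 8 = 2a, so a = 4.
Expanding, the m-coefficient is −2ah = -8h; matching it to the data gives h = 3, and then k = -3.
So u(m) = 4(m − 3)² − 3.
Hence h = 3.

3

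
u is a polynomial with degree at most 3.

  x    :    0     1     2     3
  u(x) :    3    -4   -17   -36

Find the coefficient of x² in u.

-3

Write u(x) = ax³ + bx² + cx + d; the 4 given values yield a linear system in the 4 coefficients.
Solving, the leading coefficient vanishes, and u(x) = -3x² - 4x + 3.
The coefficient of x² is -3.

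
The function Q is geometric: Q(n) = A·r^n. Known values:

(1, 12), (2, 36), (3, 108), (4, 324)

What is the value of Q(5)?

972

Consecutive ratio: 36/12 = 3, and 108/36 = 3, so r = 3.
Then A·3^1 = 12 gives A = 4, and Q(n) = 4·3^n.
Q(5) = 4·3^5 = 972.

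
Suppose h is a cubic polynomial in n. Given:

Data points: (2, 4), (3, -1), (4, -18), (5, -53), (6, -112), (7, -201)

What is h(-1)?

7

First differences: -5, -17, -35, -59, -89. Second differences: -12, -18, -24, -30. Third differences: -6, -6, -6.
Level-3 differences are constant, so h has degree 3.
Fitting a degree-3 polynomial gives h(n) = -n³ + 3n² - n + 2.
Then h(-1) = 7.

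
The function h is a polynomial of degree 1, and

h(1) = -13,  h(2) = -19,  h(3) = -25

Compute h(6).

First differences: -6, -6.
Level-1 differences are constant, so h has degree 1.
Fitting a degree-1 polynomial gives h(t) = -6t - 7.
Then h(6) = -43.

-43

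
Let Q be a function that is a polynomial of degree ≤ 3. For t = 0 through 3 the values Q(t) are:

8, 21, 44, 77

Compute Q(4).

120

First differences: 13, 23, 33. Second differences: 10, 10.
Level-2 differences are constant, so Q has degree 2.
Fitting a degree-2 polynomial gives Q(t) = 5t² + 8t + 8.
Then Q(4) = 120.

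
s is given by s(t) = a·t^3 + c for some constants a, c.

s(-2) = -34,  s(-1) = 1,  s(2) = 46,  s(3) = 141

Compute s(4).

From s(-2) = -34 and s(-1) = 1: -8a + c = -34 and -1a + c = 1.
Subtracting: 7a = 35, so a = 5; then c = -34 − 5·(-8) = 6.
So s(t) = 5t³ + 6, and s(4) = 326.

326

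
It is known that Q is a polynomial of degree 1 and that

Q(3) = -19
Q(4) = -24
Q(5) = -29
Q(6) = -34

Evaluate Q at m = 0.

-4

Write Q(m) = am + b; the 4 given values yield a linear system in the 2 coefficients.
Solving, Q(m) = -5m - 4.
Then Q(0) = -4.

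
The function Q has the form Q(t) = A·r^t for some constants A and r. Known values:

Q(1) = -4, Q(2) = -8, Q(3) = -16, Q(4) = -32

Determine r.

2

Consecutive ratio: -8/(-4) = 2, and -16/(-8) = 2, so r = 2.
Then A·2^1 = -4 gives A = -2, and Q(t) = -2·2^t.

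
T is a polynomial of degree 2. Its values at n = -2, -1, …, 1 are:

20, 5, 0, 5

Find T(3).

45

Write T(n) = an² + bn + c; the 4 given values yield a linear system in the 3 coefficients.
Solving, T(n) = 5n².
Then T(3) = 45.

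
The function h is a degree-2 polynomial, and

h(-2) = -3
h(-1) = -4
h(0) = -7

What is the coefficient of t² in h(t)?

-1

Write h(t) = at² + bt + c; the 3 given values yield a linear system in the 3 coefficients.
Solving, h(t) = -t² - 4t - 7.
The coefficient of t² is -1.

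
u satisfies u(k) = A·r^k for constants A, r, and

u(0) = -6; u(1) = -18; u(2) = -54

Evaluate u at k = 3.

Consecutive ratio: -18/(-6) = 3, and -54/(-18) = 3, so r = 3.
Then A·3^0 = -6 gives A = -6, and u(k) = -6·3^k.
u(3) = -6·3^3 = -162.

-162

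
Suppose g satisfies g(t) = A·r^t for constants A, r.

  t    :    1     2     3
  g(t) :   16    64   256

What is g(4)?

1024

Consecutive ratio: 64/16 = 4, and 256/64 = 4, so r = 4.
Then A·4^1 = 16 gives A = 4, and g(t) = 4·4^t.
g(4) = 4·4^4 = 1024.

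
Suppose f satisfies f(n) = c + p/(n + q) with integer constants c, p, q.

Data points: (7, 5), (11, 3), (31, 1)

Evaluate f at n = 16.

2

(f(n) − c)(n + q) = p for each data point; the three points give a linear system in c and q, then p follows.
Solving: c = 0, q = -1, p = 30, so f(n) = 30/(n − 1).
Then f(16) = 0 + 30/15 = 2.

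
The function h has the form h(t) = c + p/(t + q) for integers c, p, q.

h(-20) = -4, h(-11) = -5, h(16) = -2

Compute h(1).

3

(h(t) − c)(t + q) = p for each data point; the three points give a linear system in c and q, then p follows.
Solving: c = -3, q = 2, p = 18, so h(t) = -3 + 18/(t + 2).
Then h(1) = -3 + 18/3 = 3.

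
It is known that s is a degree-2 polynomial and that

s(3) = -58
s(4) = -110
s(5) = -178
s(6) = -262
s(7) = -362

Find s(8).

Write s(t) = at² + bt + c; the 5 given values yield a linear system in the 3 coefficients.
Solving, s(t) = -8t² + 4t + 2.
Then s(8) = -478.

-478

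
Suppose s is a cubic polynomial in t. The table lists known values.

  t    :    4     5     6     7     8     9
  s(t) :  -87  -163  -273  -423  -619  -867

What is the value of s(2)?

Write s(t) = at³ + bt² + ct + d; the 6 given values yield a linear system in the 4 coefficients.
Solving, s(t) = -t³ - 2t² + 3t - 3.
Then s(2) = -13.

-13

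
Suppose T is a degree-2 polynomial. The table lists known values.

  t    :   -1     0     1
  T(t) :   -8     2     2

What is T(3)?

Write T(t) = at² + bt + c; the 3 given values yield a linear system in the 3 coefficients.
Solving, T(t) = -5t² + 5t + 2.
Then T(3) = -28.

-28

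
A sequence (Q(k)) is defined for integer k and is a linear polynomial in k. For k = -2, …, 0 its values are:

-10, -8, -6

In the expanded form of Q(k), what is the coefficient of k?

2

First differences: 2, 2.
Level-1 differences are constant, so Q has degree 1.
Fitting a degree-1 polynomial gives Q(k) = 2k - 6.
The coefficient of k is 2.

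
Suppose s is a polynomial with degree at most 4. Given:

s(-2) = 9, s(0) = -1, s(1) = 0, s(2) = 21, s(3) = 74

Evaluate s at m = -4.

Write s(m) = am^4 + bm³ + cm² + dm + e; the 5 given values yield a linear system in the 5 coefficients.
Solving, the leading coefficient vanishes, and s(m) = 2m³ + 4m² - 5m - 1.
Then s(-4) = -45.

-45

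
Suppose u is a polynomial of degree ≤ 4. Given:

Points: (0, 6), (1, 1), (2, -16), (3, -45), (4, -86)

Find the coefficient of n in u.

1

First differences: -5, -17, -29, -41. Second differences: -12, -12, -12.
Level-2 differences are constant, so u has degree 2.
Fitting a degree-2 polynomial gives u(n) = -6n² + n + 6.
The coefficient of n is 1.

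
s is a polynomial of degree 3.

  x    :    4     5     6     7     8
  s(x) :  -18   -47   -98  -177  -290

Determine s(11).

-893

Write s(x) = ax³ + bx² + cx + d; the 5 given values yield a linear system in the 4 coefficients.
Solving, s(x) = -x³ + 4x² - 4x - 2.
Then s(11) = -893.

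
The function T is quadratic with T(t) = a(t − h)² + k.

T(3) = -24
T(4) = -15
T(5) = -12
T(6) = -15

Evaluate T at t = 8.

First differences 9, 3, -3; second difference -6 = 2a, so a = -3.
Expanding, the t-coefficient is −2ah = 6h; matching it to the data gives h = 5, and then k = -12.
So T(t) = -3(t − 5)² − 12.
T(8) = -3·3² − 12 = -39.

-39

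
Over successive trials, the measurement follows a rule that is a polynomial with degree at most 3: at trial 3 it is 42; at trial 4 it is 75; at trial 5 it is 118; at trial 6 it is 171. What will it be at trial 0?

Write the value at m as u(m).
First differences: 33, 43, 53. Second differences: 10, 10.
Level-2 differences are constant, so u has degree 2.
Fitting a degree-2 polynomial gives u(m) = 5m² - 2m + 3.
Then u(0) = 3.

3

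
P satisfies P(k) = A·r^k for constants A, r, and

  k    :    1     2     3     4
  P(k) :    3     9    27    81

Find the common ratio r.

Consecutive ratio: 9/3 = 3, and 27/9 = 3, so r = 3.
Then A·3^1 = 3 gives A = 1, and P(k) = 1·3^k.

3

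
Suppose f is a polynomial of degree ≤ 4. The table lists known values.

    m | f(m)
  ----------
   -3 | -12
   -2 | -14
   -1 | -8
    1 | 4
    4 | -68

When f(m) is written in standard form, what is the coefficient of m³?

-1

Write f(m) = am^4 + bm³ + cm² + dm + e; the 5 given values yield a linear system in the 5 coefficients.
Solving, the leading coefficient vanishes, and f(m) = -m³ - 2m² + 7m.
The coefficient of m³ is -1.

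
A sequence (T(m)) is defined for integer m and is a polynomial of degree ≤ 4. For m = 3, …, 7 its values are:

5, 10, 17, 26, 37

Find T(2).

2

First differences: 5, 7, 9, 11. Second differences: 2, 2, 2.
Level-2 differences are constant, so T has degree 2.
Fitting a degree-2 polynomial gives T(m) = m² - 2m + 2.
Then T(2) = 2.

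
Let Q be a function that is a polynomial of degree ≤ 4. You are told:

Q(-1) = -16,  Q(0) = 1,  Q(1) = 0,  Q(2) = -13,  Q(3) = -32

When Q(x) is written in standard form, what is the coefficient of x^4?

0

Write Q(x) = ax^4 + bx³ + cx² + dx + e; the 5 given values yield a linear system in the 5 coefficients.
Solving, the leading coefficient vanishes, and Q(x) = x³ - 9x² + 7x + 1.
The coefficient of x^4 is 0.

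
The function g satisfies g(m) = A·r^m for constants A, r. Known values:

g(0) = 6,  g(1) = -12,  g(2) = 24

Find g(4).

Consecutive ratio: -12/6 = -2, and 24/(-12) = -2, so r = -2.
Then A·(-2)^0 = 6 gives A = 6, and g(m) = 6·(-2)^m.
g(4) = 6·(-2)^4 = 96.

96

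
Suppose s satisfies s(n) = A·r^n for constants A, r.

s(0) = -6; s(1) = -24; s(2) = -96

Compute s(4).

Consecutive ratio: -24/(-6) = 4, and -96/(-24) = 4, so r = 4.
Then A·4^0 = -6 gives A = -6, and s(n) = -6·4^n.
s(4) = -6·4^4 = -1536.

-1536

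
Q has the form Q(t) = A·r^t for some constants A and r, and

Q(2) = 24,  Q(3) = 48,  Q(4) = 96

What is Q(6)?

Consecutive ratio: 48/24 = 2, and 96/48 = 2, so r = 2.
Then A·2^2 = 24 gives A = 6, and Q(t) = 6·2^t.
Q(6) = 6·2^6 = 384.

384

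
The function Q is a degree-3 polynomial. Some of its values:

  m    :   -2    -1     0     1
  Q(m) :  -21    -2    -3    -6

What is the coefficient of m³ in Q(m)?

3

Write Q(m) = am³ + bm² + cm + d; the 4 given values yield a linear system in the 4 coefficients.
Solving, Q(m) = 3m³ - m² - 5m - 3.
The coefficient of m³ is 3.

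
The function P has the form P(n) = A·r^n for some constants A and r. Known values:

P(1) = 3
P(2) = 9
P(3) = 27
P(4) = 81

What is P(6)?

729

Consecutive ratio: 9/3 = 3, and 27/9 = 3, so r = 3.
Then A·3^1 = 3 gives A = 1, and P(n) = 1·3^n.
P(6) = 1·3^6 = 729.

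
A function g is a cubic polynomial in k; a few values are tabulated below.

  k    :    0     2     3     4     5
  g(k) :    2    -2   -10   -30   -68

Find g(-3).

Write g(k) = ak³ + bk² + ck + d; the 5 given values yield a linear system in the 4 coefficients.
Solving, g(k) = -k³ + 3k² - 4k + 2.
Then g(-3) = 68.

68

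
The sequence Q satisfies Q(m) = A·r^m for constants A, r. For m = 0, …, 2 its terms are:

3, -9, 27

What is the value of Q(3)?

Consecutive ratio: -9/3 = -3, and 27/(-9) = -3, so r = -3.
Then A·(-3)^0 = 3 gives A = 3, and Q(m) = 3·(-3)^m.
Q(3) = 3·(-3)^3 = -81.

-81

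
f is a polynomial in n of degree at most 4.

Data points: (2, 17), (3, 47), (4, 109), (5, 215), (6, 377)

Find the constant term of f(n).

5

Write f(n) = an^4 + bn³ + cn² + dn + e; the 5 given values yield a linear system in the 5 coefficients.
Solving, the leading coefficient vanishes, and f(n) = 2n³ - 2n² + 2n + 5.
The constant term is f(0) = 5.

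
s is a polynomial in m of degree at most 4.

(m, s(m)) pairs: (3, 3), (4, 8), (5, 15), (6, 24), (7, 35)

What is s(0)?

Write s(m) = am^4 + bm³ + cm² + dm + e; the 5 given values yield a linear system in the 5 coefficients.
Solving, the top 2 coefficients vanish, and s(m) = m² - 2m.
The constant term is s(0) = 0.

0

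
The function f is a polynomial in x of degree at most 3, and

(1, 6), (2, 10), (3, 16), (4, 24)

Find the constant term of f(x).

4

First differences: 4, 6, 8. Second differences: 2, 2.
Level-2 differences are constant, so f has degree 2.
Fitting a degree-2 polynomial gives f(x) = x² + x + 4.
The constant term is f(0) = 4.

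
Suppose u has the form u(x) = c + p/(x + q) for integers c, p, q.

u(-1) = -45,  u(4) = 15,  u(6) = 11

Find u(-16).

(u(x) − c)(x + q) = p for each data point; the three points give a linear system in c and q, then p follows.
Solving: c = 3, q = 0, p = 48, so u(x) = 3 + 48/(x + 0).
Then u(-16) = 3 + 48/(-16) = 0.

0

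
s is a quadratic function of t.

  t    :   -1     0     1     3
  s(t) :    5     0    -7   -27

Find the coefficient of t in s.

-6

Write s(t) = at² + bt + c; the 4 given values yield a linear system in the 3 coefficients.
Solving, s(t) = -t² - 6t.
The coefficient of t is -6.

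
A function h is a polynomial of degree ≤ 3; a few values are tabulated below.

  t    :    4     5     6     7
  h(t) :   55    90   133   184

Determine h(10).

First differences: 35, 43, 51. Second differences: 8, 8.
Level-2 differences are constant, so h has degree 2.
Fitting a degree-2 polynomial gives h(t) = 4t² - t - 5.
Then h(10) = 385.

385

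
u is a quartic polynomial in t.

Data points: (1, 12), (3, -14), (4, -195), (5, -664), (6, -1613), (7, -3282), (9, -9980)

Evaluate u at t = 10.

Write u(t) = at^4 + bt³ + ct² + dt + e; the 7 given values yield a linear system in the 5 coefficients.
Solving, u(t) = -2t^4 + 4t³ + 2t² + 7t + 1.
Then u(10) = -15729.

-15729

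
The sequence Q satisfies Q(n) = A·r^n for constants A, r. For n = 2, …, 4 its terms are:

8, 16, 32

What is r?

Consecutive ratio: 16/8 = 2, and 32/16 = 2, so r = 2.
Then A·2^2 = 8 gives A = 2, and Q(n) = 2·2^n.

2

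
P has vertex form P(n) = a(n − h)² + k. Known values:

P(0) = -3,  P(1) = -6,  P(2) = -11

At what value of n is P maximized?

First differences -3, -5; second difference -2 = 2a, so a = -1.
Expanding, the n-coefficient is −2ah = 2h; matching it to the data gives h = -1, and then k = -2.
So P(n) = -1(n + 1)² − 2.
Hence h = -1.

-1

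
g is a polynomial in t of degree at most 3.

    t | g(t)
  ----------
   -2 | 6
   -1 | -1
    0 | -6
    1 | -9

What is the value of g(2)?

-10

Write g(t) = at³ + bt² + ct + d; the 4 given values yield a linear system in the 4 coefficients.
Solving, the leading coefficient vanishes, and g(t) = t² - 4t - 6.
Then g(2) = -10.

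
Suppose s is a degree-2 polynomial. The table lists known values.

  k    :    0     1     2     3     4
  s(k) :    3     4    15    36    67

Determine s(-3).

First differences: 1, 11, 21, 31. Second differences: 10, 10, 10.
Level-2 differences are constant, so s has degree 2.
Fitting a degree-2 polynomial gives s(k) = 5k² - 4k + 3.
Then s(-3) = 60.

60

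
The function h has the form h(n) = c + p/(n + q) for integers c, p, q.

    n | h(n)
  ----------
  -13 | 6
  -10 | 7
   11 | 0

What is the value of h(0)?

(h(n) − c)(n + q) = p for each data point; the three points give a linear system in c and q, then p follows.
Solving: c = 3, q = 1, p = -36, so h(n) = 3 − 36/(n + 1).
Then h(0) = 3 − 36/1 = -33.

-33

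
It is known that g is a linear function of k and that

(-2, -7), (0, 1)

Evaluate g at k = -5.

Write g(k) = ak + b; the 2 given values yield a linear system in the 2 coefficients.
Solving, g(k) = 4k + 1.
Then g(-5) = -19.

-19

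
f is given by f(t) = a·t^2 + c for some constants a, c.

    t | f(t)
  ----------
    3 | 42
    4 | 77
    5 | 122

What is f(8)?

317

From f(3) = 42 and f(4) = 77: 9a + c = 42 and 16a + c = 77.
Subtracting: 7a = 35, so a = 5; then c = 42 − 5·9 = -3.
So f(t) = 5t² − 3, and f(8) = 317.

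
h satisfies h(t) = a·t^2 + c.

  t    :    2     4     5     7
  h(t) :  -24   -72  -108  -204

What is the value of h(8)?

-264

From h(2) = -24 and h(4) = -72: 4a + c = -24 and 16a + c = -72.
Subtracting: 12a = -48, so a = -4; then c = -24 − (-4)·4 = -8.
So h(t) = -4t² − 8, and h(8) = -264.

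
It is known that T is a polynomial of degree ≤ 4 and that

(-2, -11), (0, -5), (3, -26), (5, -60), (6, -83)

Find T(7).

-110

Write T(x) = ax^4 + bx³ + cx² + dx + e; the 5 given values yield a linear system in the 5 coefficients.
Solving, the top 2 coefficients vanish, and T(x) = -2x² - x - 5.
Then T(7) = -110.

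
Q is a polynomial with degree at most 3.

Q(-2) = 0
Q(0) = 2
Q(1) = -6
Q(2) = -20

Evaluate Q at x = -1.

4

Write Q(x) = ax³ + bx² + cx + d; the 4 given values yield a linear system in the 4 coefficients.
Solving, the leading coefficient vanishes, and Q(x) = -3x² - 5x + 2.
Then Q(-1) = 4.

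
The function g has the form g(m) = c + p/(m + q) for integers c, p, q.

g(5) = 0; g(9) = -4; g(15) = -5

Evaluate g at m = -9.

(g(m) − c)(m + q) = p for each data point; the three points give a linear system in c and q, then p follows.
Solving: c = -6, q = -3, p = 12, so g(m) = -6 + 12/(m − 3).
Then g(-9) = -6 + 12/(-12) = -7.

-7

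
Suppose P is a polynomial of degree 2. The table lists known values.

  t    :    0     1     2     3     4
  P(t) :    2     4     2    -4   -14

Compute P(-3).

-28

First differences: 2, -2, -6, -10. Second differences: -4, -4, -4.
Level-2 differences are constant, so P has degree 2.
Fitting a degree-2 polynomial gives P(t) = -2t² + 4t + 2.
Then P(-3) = -28.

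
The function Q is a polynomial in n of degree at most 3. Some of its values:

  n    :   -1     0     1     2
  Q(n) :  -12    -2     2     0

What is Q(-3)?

-50

First differences: 10, 4, -2. Second differences: -6, -6.
Level-2 differences are constant, so Q has degree 2.
Fitting a degree-2 polynomial gives Q(n) = -3n² + 7n - 2.
Then Q(-3) = -50.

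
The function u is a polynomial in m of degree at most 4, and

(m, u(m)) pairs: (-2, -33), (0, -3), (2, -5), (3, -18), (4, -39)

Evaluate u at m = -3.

-60

Write u(m) = am^4 + bm³ + cm² + dm + e; the 5 given values yield a linear system in the 5 coefficients.
Solving, the top 2 coefficients vanish, and u(m) = -4m² + 7m - 3.
Then u(-3) = -60.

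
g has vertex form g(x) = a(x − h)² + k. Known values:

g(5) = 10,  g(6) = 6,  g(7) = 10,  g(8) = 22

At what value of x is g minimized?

First differences -4, 4, 12; second difference 8 = 2a, so a = 4.
Expanding, the x-coefficient is −2ah = -8h; matching it to the data gives h = 6, and then k = 6.
So g(x) = 4(x − 6)² + 6.
Hence h = 6.

6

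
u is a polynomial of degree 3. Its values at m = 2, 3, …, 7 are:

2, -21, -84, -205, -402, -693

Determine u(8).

Write u(m) = am³ + bm² + cm + d; the 6 given values yield a linear system in the 4 coefficients.
Solving, u(m) = -3m³ + 7m² - m.
Then u(8) = -1096.

-1096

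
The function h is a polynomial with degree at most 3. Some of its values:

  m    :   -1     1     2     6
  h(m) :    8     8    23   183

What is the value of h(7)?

248

Write h(m) = am³ + bm² + cm + d; the 4 given values yield a linear system in the 4 coefficients.
Solving, the leading coefficient vanishes, and h(m) = 5m² + 3.
Then h(7) = 248.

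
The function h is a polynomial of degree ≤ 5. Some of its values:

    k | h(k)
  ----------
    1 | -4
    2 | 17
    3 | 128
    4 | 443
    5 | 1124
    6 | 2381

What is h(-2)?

First differences: 21, 111, 315, 681, 1257. Second differences: 90, 204, 366, 576. Third differences: 114, 162, 210. Fourth differences: 48, 48.
Level-4 differences are constant, so h has degree 4.
Fitting a degree-4 polynomial gives h(k) = 2k^4 - k³ + k² - 5k - 1.
Then h(-2) = 53.

53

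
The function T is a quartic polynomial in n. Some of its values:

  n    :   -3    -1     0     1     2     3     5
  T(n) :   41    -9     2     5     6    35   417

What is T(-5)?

587

Write T(n) = an^4 + bn³ + cn² + dn + e; the 7 given values yield a linear system in the 5 coefficients.
Solving, T(n) = n^4 - n³ - 5n² + 8n + 2.
Then T(-5) = 587.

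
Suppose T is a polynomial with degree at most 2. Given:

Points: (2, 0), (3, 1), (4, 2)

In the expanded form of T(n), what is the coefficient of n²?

0

Write T(n) = an² + bn + c; the 3 given values yield a linear system in the 3 coefficients.
Solving, the leading coefficient vanishes, and T(n) = n - 2.
The coefficient of n² is 0.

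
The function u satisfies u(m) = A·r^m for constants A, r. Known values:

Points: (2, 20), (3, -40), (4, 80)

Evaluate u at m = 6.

Consecutive ratio: -40/20 = -2, and 80/(-40) = -2, so r = -2.
Then A·(-2)^2 = 20 gives A = 5, and u(m) = 5·(-2)^m.
u(6) = 5·(-2)^6 = 320.

320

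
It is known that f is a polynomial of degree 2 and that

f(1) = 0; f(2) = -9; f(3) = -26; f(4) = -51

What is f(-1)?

Write f(n) = an² + bn + c; the 4 given values yield a linear system in the 3 coefficients.
Solving, f(n) = -4n² + 3n + 1.
Then f(-1) = -6.

-6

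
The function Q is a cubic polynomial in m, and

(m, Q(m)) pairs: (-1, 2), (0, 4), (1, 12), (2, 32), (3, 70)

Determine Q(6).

Write Q(m) = am³ + bm² + cm + d; the 5 given values yield a linear system in the 4 coefficients.
Solving, Q(m) = m³ + 3m² + 4m + 4.
Then Q(6) = 352.

352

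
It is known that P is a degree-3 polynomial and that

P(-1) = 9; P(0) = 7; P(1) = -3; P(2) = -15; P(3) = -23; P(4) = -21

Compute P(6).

37

First differences: -2, -10, -12, -8, 2. Second differences: -8, -2, 4, 10. Third differences: 6, 6, 6.
Level-3 differences are constant, so P has degree 3.
Fitting a degree-3 polynomial gives P(k) = k³ - 4k² - 7k + 7.
Then P(6) = 37.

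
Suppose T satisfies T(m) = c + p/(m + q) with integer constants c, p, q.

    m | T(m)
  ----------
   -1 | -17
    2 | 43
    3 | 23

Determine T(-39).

(T(m) − c)(m + q) = p for each data point; the three points give a linear system in c and q, then p follows.
Solving: c = 3, q = -1, p = 40, so T(m) = 3 + 40/(m − 1).
Then T(-39) = 3 + 40/(-40) = 2.

2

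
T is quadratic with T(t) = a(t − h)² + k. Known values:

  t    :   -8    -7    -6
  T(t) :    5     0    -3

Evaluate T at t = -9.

First differences -5, -3; second difference 2 = 2a, so a = 1.
Expanding, the t-coefficient is −2ah = -2h; matching it to the data gives h = -5, and then k = -4.
So T(t) = 1(t + 5)² − 4.
T(-9) = 1·(-4)² − 4 = 12.

12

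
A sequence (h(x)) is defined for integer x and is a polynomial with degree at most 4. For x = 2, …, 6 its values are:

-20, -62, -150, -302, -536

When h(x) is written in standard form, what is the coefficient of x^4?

Write h(x) = ax^4 + bx³ + cx² + dx + e; the 5 given values yield a linear system in the 5 coefficients.
Solving, the leading coefficient vanishes, and h(x) = -3x³ + 4x² - 5x - 2.
The coefficient of x^4 is 0.

0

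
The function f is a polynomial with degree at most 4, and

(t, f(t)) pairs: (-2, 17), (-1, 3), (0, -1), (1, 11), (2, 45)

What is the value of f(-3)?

First differences: -14, -4, 12, 34. Second differences: 10, 16, 22. Third differences: 6, 6.
Level-3 differences are constant, so f has degree 3.
Fitting a degree-3 polynomial gives f(t) = t³ + 8t² + 3t - 1.
Then f(-3) = 35.

35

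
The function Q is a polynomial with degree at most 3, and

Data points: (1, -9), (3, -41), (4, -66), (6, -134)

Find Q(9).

Write Q(x) = ax³ + bx² + cx + d; the 4 given values yield a linear system in the 4 coefficients.
Solving, the leading coefficient vanishes, and Q(x) = -3x² - 4x - 2.
Then Q(9) = -281.

-281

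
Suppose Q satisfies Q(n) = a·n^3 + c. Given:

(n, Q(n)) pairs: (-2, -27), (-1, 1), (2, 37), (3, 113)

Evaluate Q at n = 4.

261

From Q(-2) = -27 and Q(-1) = 1: -8a + c = -27 and -1a + c = 1.
Subtracting: 7a = 28, so a = 4; then c = -27 − 4·(-8) = 5.
So Q(n) = 4n³ + 5, and Q(4) = 261.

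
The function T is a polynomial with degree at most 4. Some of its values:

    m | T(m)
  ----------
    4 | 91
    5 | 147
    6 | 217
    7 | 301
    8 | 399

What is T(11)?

777

Write T(m) = am^4 + bm³ + cm² + dm + e; the 5 given values yield a linear system in the 5 coefficients.
Solving, the top 2 coefficients vanish, and T(m) = 7m² - 7m + 7.
Then T(11) = 777.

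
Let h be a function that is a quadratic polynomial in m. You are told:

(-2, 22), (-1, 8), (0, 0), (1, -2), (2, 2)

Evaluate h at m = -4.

68

First differences: -14, -8, -2, 4. Second differences: 6, 6, 6.
Level-2 differences are constant, so h has degree 2.
Fitting a degree-2 polynomial gives h(m) = 3m² - 5m.
Then h(-4) = 68.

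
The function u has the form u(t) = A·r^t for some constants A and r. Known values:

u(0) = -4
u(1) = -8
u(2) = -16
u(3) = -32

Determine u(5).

-128

Consecutive ratio: -8/(-4) = 2, and -16/(-8) = 2, so r = 2.
Then A·2^0 = -4 gives A = -4, and u(t) = -4·2^t.
u(5) = -4·2^5 = -128.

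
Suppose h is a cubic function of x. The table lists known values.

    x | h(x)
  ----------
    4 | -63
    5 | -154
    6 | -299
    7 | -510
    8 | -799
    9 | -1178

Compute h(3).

-14

First differences: -91, -145, -211, -289, -379. Second differences: -54, -66, -78, -90. Third differences: -12, -12, -12.
Level-3 differences are constant, so h has degree 3.
Fitting a degree-3 polynomial gives h(x) = -2x³ + 3x² + 4x + 1.
Then h(3) = -14.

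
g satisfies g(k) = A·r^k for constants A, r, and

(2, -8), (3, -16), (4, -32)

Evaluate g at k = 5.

-64

Consecutive ratio: -16/(-8) = 2, and -32/(-16) = 2, so r = 2.
Then A·2^2 = -8 gives A = -2, and g(k) = -2·2^k.
g(5) = -2·2^5 = -64.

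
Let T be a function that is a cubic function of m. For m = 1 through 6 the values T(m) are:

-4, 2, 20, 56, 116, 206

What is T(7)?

332

First differences: 6, 18, 36, 60, 90. Second differences: 12, 18, 24, 30. Third differences: 6, 6, 6.
Level-3 differences are constant, so T has degree 3.
Extending the table by one column gives the next first difference 126, so T(7) = 206 + 126 = 332.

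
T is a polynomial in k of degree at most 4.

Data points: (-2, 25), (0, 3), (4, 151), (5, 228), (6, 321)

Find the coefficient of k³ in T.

0

Write T(k) = ak^4 + bk³ + ck² + dk + e; the 5 given values yield a linear system in the 5 coefficients.
Solving, the top 2 coefficients vanish, and T(k) = 8k² + 5k + 3.
The coefficient of k³ is 0.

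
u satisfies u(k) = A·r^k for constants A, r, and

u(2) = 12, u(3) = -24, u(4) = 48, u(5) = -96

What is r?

Consecutive ratio: -24/12 = -2, and 48/(-24) = -2, so r = -2.
Then A·(-2)^2 = 12 gives A = 3, and u(k) = 3·(-2)^k.

-2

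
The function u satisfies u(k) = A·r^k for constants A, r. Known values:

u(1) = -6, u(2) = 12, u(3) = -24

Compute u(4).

48

Consecutive ratio: 12/(-6) = -2, and -24/12 = -2, so r = -2.
Then A·(-2)^1 = -6 gives A = 3, and u(k) = 3·(-2)^k.
u(4) = 3·(-2)^4 = 48.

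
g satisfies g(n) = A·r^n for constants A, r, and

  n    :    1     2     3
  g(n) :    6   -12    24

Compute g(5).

Consecutive ratio: -12/6 = -2, and 24/(-12) = -2, so r = -2.
Then A·(-2)^1 = 6 gives A = -3, and g(n) = -3·(-2)^n.
g(5) = -3·(-2)^5 = 96.

96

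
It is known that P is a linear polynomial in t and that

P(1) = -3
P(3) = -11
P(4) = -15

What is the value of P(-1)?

5

Write P(t) = at + b; the 3 given values yield a linear system in the 2 coefficients.
Solving, P(t) = -4t + 1.
Then P(-1) = 5.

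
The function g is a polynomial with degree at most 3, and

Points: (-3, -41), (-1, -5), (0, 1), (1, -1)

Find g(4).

Write g(x) = ax³ + bx² + cx + d; the 4 given values yield a linear system in the 4 coefficients.
Solving, the leading coefficient vanishes, and g(x) = -4x² + 2x + 1.
Then g(4) = -55.

-55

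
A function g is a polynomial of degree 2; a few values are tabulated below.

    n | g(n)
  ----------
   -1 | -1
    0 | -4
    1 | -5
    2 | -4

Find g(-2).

4

First differences: -3, -1, 1. Second differences: 2, 2.
Level-2 differences are constant, so g has degree 2.
Fitting a degree-2 polynomial gives g(n) = n² - 2n - 4.
Then g(-2) = 4.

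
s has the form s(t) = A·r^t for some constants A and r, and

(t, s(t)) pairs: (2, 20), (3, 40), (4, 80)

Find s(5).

160

Consecutive ratio: 40/20 = 2, and 80/40 = 2, so r = 2.
Then A·2^2 = 20 gives A = 5, and s(t) = 5·2^t.
s(5) = 5·2^5 = 160.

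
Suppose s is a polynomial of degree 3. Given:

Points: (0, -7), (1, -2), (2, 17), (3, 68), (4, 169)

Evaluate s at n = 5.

338

First differences: 5, 19, 51, 101. Second differences: 14, 32, 50. Third differences: 18, 18.
Level-3 differences are constant, so s has degree 3.
Fitting a degree-3 polynomial gives s(n) = 3n³ - 2n² + 4n - 7.
Then s(5) = 338.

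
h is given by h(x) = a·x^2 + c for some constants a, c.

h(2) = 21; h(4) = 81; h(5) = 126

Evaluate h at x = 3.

46

From h(2) = 21 and h(4) = 81: 4a + c = 21 and 16a + c = 81.
Subtracting: 12a = 60, so a = 5; then c = 21 − 5·4 = 1.
So h(x) = 5x² + 1, and h(3) = 46.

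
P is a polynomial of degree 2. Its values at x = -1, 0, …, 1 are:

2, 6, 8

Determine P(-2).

Write P(x) = ax² + bx + c; the 3 given values yield a linear system in the 3 coefficients.
Solving, P(x) = -x² + 3x + 6.
Then P(-2) = -4.

-4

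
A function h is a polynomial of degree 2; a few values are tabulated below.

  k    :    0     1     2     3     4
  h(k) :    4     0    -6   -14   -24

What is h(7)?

First differences: -4, -6, -8, -10. Second differences: -2, -2, -2.
Level-2 differences are constant, so h has degree 2.
Fitting a degree-2 polynomial gives h(k) = -k² - 3k + 4.
Then h(7) = -66.

-66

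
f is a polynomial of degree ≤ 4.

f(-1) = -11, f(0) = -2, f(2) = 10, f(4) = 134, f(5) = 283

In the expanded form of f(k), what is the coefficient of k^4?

Write f(k) = ak^4 + bk³ + ck² + dk + e; the 5 given values yield a linear system in the 5 coefficients.
Solving, the leading coefficient vanishes, and f(k) = 3k³ - 4k² + 2k - 2.
The coefficient of k^4 is 0.

0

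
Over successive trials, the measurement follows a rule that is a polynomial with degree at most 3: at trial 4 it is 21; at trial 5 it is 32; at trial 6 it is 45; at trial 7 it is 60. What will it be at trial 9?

96

Write the value at x as f(x).
First differences: 11, 13, 15. Second differences: 2, 2.
Level-2 differences are constant, so f has degree 2.
Fitting a degree-2 polynomial gives f(x) = x² + 2x - 3.
Then f(9) = 96.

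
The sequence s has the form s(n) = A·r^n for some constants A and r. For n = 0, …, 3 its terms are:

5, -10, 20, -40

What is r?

-2

Consecutive ratio: -10/5 = -2, and 20/(-10) = -2, so r = -2.
Then A·(-2)^0 = 5 gives A = 5, and s(n) = 5·(-2)^n.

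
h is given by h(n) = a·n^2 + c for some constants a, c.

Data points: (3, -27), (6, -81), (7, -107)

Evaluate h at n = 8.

From h(3) = -27 and h(6) = -81: 9a + c = -27 and 36a + c = -81.
Subtracting: 27a = -54, so a = -2; then c = -27 − (-2)·9 = -9.
So h(n) = -2n² − 9, and h(8) = -137.

-137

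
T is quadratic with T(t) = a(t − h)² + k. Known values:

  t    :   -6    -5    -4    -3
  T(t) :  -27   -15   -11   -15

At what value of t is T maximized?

-4

First differences 12, 4, -4; second difference -8 = 2a, so a = -4.
Expanding, the t-coefficient is −2ah = 8h; matching it to the data gives h = -4, and then k = -11.
So T(t) = -4(t + 4)² − 11.
Hence h = -4.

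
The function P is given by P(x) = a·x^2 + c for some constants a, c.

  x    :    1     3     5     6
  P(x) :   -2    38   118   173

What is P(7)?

From P(1) = -2 and P(3) = 38: 1a + c = -2 and 9a + c = 38.
Subtracting: 8a = 40, so a = 5; then c = -2 − 5·1 = -7.
So P(x) = 5x² − 7, and P(7) = 238.

238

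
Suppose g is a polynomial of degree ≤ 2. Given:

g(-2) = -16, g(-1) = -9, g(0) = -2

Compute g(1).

First differences: 7, 7.
Level-1 differences are constant, so g has degree 1.
Fitting a degree-1 polynomial gives g(m) = 7m - 2.
Then g(1) = 5.

5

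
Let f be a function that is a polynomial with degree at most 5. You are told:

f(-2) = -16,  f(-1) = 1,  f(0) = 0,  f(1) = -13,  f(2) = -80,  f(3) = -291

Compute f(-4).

First differences: 17, -1, -13, -67, -211. Second differences: -18, -12, -54, -144. Third differences: 6, -42, -90. Fourth differences: -48, -48.
Level-4 differences are constant, so f has degree 4.
Fitting a degree-4 polynomial gives f(n) = -2n^4 - 3n³ - 4n² - 4n.
Then f(-4) = -368.

-368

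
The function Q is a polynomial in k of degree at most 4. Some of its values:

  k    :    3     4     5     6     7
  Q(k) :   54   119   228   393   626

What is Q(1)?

First differences: 65, 109, 165, 233. Second differences: 44, 56, 68. Third differences: 12, 12.
Level-3 differences are constant, so Q has degree 3.
Fitting a degree-3 polynomial gives Q(k) = 2k³ - 2k² + 5k + 3.
Then Q(1) = 8.

8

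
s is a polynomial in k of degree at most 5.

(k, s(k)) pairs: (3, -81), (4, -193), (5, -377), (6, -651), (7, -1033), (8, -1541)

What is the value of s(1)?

-1

First differences: -112, -184, -274, -382, -508. Second differences: -72, -90, -108, -126. Third differences: -18, -18, -18.
Level-3 differences are constant, so s has degree 3.
Fitting a degree-3 polynomial gives s(k) = -3k³ - k + 3.
Then s(1) = -1.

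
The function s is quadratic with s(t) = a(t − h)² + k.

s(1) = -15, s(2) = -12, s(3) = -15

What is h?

2

First differences 3, -3; second difference -6 = 2a, so a = -3.
Expanding, the t-coefficient is −2ah = 6h; matching it to the data gives h = 2, and then k = -12.
So s(t) = -3(t − 2)² − 12.
Hence h = 2.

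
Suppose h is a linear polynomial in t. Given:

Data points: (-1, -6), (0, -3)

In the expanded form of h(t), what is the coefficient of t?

3

Write h(t) = at + b; the 2 given values yield a linear system in the 2 coefficients.
Solving, h(t) = 3t - 3.
The coefficient of t is 3.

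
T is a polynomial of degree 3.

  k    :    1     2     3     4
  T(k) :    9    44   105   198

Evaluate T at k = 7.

729

Write T(k) = ak³ + bk² + ck + d; the 4 given values yield a linear system in the 4 coefficients.
Solving, T(k) = k³ + 7k² + 7k - 6.
Then T(7) = 729.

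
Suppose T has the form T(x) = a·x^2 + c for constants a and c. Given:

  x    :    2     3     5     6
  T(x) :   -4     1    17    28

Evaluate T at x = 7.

41

From T(2) = -4 and T(3) = 1: 4a + c = -4 and 9a + c = 1.
Subtracting: 5a = 5, so a = 1; then c = -4 − 1·4 = -8.
So T(x) = 1x² − 8, and T(7) = 41.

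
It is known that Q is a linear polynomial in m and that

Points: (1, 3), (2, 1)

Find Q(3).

Write Q(m) = am + b; the 2 given values yield a linear system in the 2 coefficients.
Solving, Q(m) = -2m + 5.
Then Q(3) = -1.

-1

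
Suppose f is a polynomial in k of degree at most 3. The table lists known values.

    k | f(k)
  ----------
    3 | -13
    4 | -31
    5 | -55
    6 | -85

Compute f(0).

5

Write f(k) = ak³ + bk² + ck + d; the 4 given values yield a linear system in the 4 coefficients.
Solving, the leading coefficient vanishes, and f(k) = -3k² + 3k + 5.
Then f(0) = 5.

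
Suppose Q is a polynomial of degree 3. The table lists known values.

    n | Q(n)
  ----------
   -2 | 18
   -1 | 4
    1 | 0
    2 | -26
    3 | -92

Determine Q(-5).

324

Write Q(n) = an³ + bn² + cn + d; the 5 given values yield a linear system in the 4 coefficients.
Solving, Q(n) = -3n³ - 2n² + n + 4.
Then Q(-5) = 324.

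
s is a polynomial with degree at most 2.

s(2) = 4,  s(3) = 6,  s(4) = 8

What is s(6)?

12

First differences: 2, 2.
Level-1 differences are constant, so s has degree 1.
Fitting a degree-1 polynomial gives s(k) = 2k.
Then s(6) = 12.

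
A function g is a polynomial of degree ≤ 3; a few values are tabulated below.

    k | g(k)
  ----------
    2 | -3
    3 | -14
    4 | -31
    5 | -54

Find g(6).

Write g(k) = ak³ + bk² + ck + d; the 4 given values yield a linear system in the 4 coefficients.
Solving, the leading coefficient vanishes, and g(k) = -3k² + 4k + 1.
Then g(6) = -83.

-83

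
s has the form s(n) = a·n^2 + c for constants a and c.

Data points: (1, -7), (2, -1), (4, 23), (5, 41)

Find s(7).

89

From s(1) = -7 and s(2) = -1: 1a + c = -7 and 4a + c = -1.
Subtracting: 3a = 6, so a = 2; then c = -7 − 2·1 = -9.
So s(n) = 2n² − 9, and s(7) = 89.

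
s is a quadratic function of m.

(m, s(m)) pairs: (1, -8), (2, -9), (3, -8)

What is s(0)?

Write s(m) = am² + bm + c; the 3 given values yield a linear system in the 3 coefficients.
Solving, s(m) = m² - 4m - 5.
The constant term is s(0) = -5.

-5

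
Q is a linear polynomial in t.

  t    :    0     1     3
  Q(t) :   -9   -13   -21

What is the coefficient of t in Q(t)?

-4

Write Q(t) = at + b; the 3 given values yield a linear system in the 2 coefficients.
Solving, Q(t) = -4t - 9.
The coefficient of t is -4.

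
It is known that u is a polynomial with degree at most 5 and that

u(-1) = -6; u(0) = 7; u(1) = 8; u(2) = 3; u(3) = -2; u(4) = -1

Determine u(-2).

First differences: 13, 1, -5, -5, 1. Second differences: -12, -6, 0, 6. Third differences: 6, 6, 6.
Level-3 differences are constant, so u has degree 3.
Fitting a degree-3 polynomial gives u(m) = m³ - 6m² + 6m + 7.
Then u(-2) = -37.

-37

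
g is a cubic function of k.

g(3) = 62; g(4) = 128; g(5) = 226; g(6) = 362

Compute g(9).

1058

Write g(k) = ak³ + bk² + ck + d; the 4 given values yield a linear system in the 4 coefficients.
Solving, g(k) = k³ + 4k² + k - 4.
Then g(9) = 1058.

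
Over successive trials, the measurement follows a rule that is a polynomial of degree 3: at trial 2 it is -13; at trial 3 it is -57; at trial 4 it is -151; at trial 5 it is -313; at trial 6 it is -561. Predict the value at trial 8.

Write the value at t as Q(t).
First differences: -44, -94, -162, -248. Second differences: -50, -68, -86. Third differences: -18, -18.
Level-3 differences are constant, so Q has degree 3.
Fitting a degree-3 polynomial gives Q(t) = -3t³ + 2t² + 3t - 3.
Then Q(8) = -1387.

-1387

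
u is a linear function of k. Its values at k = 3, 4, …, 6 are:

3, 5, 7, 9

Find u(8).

Write u(k) = ak + b; the 4 given values yield a linear system in the 2 coefficients.
Solving, u(k) = 2k - 3.
Then u(8) = 13.

13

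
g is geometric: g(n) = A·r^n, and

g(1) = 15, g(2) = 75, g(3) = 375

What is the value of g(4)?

1875

Consecutive ratio: 75/15 = 5, and 375/75 = 5, so r = 5.
Then A·5^1 = 15 gives A = 3, and g(n) = 3·5^n.
g(4) = 3·5^4 = 1875.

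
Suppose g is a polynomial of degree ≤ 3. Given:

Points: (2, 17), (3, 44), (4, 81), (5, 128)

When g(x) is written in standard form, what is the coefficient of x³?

First differences: 27, 37, 47. Second differences: 10, 10.
Level-2 differences are constant, so g has degree 2.
Fitting a degree-2 polynomial gives g(x) = 5x² + 2x - 7.
The coefficient of x³ is 0.

0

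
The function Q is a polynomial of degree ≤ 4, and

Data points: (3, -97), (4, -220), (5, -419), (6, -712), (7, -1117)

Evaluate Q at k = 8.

-1652

First differences: -123, -199, -293, -405. Second differences: -76, -94, -112. Third differences: -18, -18.
Level-3 differences are constant, so Q has degree 3.
Fitting a degree-3 polynomial gives Q(k) = -3k³ - 2k² + 2k - 4.
Then Q(8) = -1652.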